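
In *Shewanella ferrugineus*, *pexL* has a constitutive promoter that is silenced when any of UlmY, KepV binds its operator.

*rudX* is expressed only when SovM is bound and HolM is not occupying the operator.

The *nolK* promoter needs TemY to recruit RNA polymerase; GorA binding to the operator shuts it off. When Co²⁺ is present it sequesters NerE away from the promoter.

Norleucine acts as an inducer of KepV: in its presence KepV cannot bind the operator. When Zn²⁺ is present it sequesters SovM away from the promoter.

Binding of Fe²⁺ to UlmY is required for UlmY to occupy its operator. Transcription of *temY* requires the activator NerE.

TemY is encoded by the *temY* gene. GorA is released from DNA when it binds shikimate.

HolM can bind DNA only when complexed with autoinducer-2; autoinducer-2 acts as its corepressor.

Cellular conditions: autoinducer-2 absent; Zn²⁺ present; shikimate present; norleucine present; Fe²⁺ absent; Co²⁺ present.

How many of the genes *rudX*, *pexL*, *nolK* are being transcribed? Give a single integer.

Zn²⁺ is present, so SovM is inactive.
Autoinducer-2 is absent, so HolM is inactive.
Required activator SovM is absent, so *rudX* is not transcribed.
→ *rudX* is OFF.
Fe²⁺ is absent, so UlmY is inactive.
Norleucine is present, so KepV is inactive.
With no repressor bound, *pexL* is transcribed.
→ *pexL* is ON.
Shikimate is present, so GorA is inactive.
Co²⁺ is present, so NerE is inactive.
Required activator NerE is absent, so *temY* is not transcribed.
So TemY is not produced.
Required activator TemY is absent, so *nolK* is not transcribed.
→ *nolK* is OFF.
1 of the 3 genes is transcribed.

1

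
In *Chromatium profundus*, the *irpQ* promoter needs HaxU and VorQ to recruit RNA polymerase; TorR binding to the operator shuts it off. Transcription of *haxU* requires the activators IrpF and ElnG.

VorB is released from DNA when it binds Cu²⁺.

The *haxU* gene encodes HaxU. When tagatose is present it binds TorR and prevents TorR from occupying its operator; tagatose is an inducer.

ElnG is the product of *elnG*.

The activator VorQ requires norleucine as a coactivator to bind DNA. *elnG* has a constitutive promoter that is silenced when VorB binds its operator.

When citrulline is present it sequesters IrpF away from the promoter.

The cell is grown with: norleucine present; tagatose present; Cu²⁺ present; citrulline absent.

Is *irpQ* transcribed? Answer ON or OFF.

Citrulline is absent, so IrpF is active.
Cu²⁺ is present, so VorB is inactive.
With no repressor bound, *elnG* is transcribed.
So ElnG is produced and active.
No repressor is bound and IrpF and ElnG are active, so *haxU* is transcribed.
So HaxU is produced and active.
Tagatose is present, so TorR is inactive.
Norleucine is present, so VorQ is active.
No repressor is bound and HaxU and VorQ are active, so *irpQ* is transcribed.

ON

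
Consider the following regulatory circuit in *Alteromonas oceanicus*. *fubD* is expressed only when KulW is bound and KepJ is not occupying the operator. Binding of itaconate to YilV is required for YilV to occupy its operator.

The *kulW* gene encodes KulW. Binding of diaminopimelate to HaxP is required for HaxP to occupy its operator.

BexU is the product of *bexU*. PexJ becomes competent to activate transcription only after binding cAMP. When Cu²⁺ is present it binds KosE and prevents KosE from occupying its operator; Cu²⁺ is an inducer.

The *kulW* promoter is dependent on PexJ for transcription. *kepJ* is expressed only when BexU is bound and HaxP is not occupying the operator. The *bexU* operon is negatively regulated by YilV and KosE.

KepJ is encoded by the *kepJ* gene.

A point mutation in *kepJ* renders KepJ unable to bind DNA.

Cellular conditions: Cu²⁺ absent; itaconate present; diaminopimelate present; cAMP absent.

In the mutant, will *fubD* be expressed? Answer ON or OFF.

cAMP is absent, so PexJ is inactive.
Required activator PexJ is absent, so *kulW* is not transcribed.
So KulW is not produced.
KepJ is non-functional in this strain, so it has no effect.
Required activator KulW is absent, so *fubD* is not transcribed.

OFF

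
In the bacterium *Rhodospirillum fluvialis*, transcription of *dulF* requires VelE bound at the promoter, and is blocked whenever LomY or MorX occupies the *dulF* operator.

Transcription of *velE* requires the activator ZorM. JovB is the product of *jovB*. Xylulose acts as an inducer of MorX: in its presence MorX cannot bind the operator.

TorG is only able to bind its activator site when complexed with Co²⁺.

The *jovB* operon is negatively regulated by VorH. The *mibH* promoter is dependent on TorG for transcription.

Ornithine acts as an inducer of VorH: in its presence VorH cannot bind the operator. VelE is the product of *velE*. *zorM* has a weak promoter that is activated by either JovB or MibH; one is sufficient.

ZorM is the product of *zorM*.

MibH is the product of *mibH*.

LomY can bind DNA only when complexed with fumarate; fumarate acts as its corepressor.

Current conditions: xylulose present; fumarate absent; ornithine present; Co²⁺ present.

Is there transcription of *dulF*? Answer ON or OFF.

Ornithine is present, so VorH is inactive.
With no repressor bound, *jovB* is transcribed.
So JovB is produced and active.
Co²⁺ is present, so TorG is active.
No repressor is bound and TorG is active, so *mibH* is transcribed.
So MibH is produced and active.
Activator JovB is present, so *zorM* is transcribed.
So ZorM is produced and active.
No repressor is bound and ZorM is active, so *velE* is transcribed.
So VelE is produced and active.
Fumarate is absent, so LomY is inactive.
Xylulose is present, so MorX is inactive.
No repressor is bound and VelE is active, so *dulF* is transcribed.

ON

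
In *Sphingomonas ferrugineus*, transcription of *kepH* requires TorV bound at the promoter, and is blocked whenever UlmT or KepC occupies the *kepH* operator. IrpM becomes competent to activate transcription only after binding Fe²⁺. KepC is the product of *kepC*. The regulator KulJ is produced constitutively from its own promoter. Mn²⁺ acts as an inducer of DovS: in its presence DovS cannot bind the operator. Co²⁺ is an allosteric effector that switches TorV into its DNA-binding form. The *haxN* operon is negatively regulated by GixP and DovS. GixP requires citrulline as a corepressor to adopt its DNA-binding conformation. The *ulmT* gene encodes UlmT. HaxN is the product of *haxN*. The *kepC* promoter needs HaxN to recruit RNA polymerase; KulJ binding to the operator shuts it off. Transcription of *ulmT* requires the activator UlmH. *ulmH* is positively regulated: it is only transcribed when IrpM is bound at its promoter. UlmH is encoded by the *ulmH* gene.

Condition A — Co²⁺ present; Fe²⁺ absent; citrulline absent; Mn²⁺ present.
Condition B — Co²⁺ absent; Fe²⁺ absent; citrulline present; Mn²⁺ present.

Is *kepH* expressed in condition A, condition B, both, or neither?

A only

Condition A:
Co²⁺ is present, so TorV is active.
Fe²⁺ is absent, so IrpM is inactive.
Required activator IrpM is absent, so *ulmH* is not transcribed.
So UlmH is not produced.
Required activator UlmH is absent, so *ulmT* is not transcribed.
So UlmT is not produced.
Citrulline is absent, so GixP is inactive.
Mn²⁺ is present, so DovS is inactive.
With no repressor bound, *haxN* is transcribed.
So HaxN is produced and active.
KulJ is produced constitutively and is active.
With repressor KulJ bound, *kepC* is not transcribed.
So KepC is not produced.
No repressor is bound and TorV is active, so *kepH* is transcribed.
→ *kepH* is ON in A.
Condition B:
Co²⁺ is absent, so TorV is inactive.
Fe²⁺ is absent, so IrpM is inactive.
Required activator IrpM is absent, so *ulmH* is not transcribed.
So UlmH is not produced.
Required activator UlmH is absent, so *ulmT* is not transcribed.
So UlmT is not produced.
Citrulline is present, so GixP is active.
Mn²⁺ is present, so DovS is inactive.
With repressor GixP bound, *haxN* is not transcribed.
So HaxN is not produced.
KulJ is produced constitutively and is active.
With repressor KulJ bound, *kepC* is not transcribed.
So KepC is not produced.
Required activator TorV is absent, so *kepH* is not transcribed.
→ *kepH* is OFF in B.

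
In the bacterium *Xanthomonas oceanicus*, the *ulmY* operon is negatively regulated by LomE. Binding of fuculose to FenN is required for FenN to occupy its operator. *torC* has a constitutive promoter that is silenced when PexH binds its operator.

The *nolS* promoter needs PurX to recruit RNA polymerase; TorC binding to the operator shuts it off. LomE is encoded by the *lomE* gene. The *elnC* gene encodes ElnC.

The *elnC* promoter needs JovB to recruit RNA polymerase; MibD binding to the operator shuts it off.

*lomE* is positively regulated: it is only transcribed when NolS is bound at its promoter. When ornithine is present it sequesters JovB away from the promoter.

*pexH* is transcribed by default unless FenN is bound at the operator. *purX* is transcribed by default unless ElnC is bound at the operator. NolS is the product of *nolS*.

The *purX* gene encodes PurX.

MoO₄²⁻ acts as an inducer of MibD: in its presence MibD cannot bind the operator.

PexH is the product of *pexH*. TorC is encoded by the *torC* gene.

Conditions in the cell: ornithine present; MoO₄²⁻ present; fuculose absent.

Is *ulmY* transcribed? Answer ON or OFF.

OFF

Ornithine is present, so JovB is inactive.
MoO₄²⁻ is present, so MibD is inactive.
Required activator JovB is absent, so *elnC* is not transcribed.
So ElnC is not produced.
With no repressor bound, *purX* is transcribed.
So PurX is produced and active.
Fuculose is absent, so FenN is inactive.
With no repressor bound, *pexH* is transcribed.
So PexH is produced and active.
With repressor PexH bound, *torC* is not transcribed.
So TorC is not produced.
No repressor is bound and PurX is active, so *nolS* is transcribed.
So NolS is produced and active.
No repressor is bound and NolS is active, so *lomE* is transcribed.
So LomE is produced and active.
With repressor LomE bound, *ulmY* is not transcribed.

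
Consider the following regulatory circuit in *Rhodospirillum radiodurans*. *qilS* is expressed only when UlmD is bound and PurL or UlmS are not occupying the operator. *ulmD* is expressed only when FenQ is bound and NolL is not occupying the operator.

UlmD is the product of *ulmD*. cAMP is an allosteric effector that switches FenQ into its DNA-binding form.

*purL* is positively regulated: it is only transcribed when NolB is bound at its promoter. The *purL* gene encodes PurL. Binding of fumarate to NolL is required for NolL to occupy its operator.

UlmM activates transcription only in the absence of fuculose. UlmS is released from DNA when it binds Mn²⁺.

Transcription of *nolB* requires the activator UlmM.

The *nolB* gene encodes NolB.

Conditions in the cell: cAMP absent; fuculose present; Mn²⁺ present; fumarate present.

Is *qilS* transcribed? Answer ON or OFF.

Fuculose is present, so UlmM is inactive.
Required activator UlmM is absent, so *nolB* is not transcribed.
So NolB is not produced.
Required activator NolB is absent, so *purL* is not transcribed.
So PurL is not produced.
Fumarate is present, so NolL is active.
cAMP is absent, so FenQ is inactive.
With repressor NolL bound, *ulmD* is not transcribed.
So UlmD is not produced.
Mn²⁺ is present, so UlmS is inactive.
Required activator UlmD is absent, so *qilS* is not transcribed.

OFF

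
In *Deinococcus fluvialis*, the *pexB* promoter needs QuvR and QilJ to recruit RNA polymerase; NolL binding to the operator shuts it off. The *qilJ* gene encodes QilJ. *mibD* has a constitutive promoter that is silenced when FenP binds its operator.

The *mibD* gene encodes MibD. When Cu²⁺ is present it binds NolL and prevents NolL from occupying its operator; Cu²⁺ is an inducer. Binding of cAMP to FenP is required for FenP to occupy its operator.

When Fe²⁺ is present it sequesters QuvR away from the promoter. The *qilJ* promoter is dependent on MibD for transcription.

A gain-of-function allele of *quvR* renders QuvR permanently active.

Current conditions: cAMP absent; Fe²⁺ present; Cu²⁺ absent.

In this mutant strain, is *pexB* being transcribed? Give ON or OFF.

QuvR is constitutively active in this strain.
Cu²⁺ is absent, so NolL is active.
cAMP is absent, so FenP is inactive.
With no repressor bound, *mibD* is transcribed.
So MibD is produced and active.
No repressor is bound and MibD is active, so *qilJ* is transcribed.
So QilJ is produced and active.
With repressor NolL bound, *pexB* is not transcribed.

OFF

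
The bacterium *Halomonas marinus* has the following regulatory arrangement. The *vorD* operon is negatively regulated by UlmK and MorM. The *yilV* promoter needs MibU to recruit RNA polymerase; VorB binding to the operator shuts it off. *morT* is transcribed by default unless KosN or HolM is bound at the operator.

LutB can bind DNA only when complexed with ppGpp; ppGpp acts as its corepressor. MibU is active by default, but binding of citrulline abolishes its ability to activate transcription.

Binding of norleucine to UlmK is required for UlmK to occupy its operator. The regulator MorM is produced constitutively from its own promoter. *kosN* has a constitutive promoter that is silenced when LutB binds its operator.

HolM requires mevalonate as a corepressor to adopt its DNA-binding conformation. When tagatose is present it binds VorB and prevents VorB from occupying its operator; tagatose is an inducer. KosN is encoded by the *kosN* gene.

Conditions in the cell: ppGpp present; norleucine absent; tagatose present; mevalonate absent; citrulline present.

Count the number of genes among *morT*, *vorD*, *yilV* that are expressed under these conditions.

1

ppGpp is present, so LutB is active.
With repressor LutB bound, *kosN* is not transcribed.
So KosN is not produced.
Mevalonate is absent, so HolM is inactive.
With no repressor bound, *morT* is transcribed.
→ *morT* is ON.
Norleucine is absent, so UlmK is inactive.
MorM is produced constitutively and is active.
With repressor MorM bound, *vorD* is not transcribed.
→ *vorD* is OFF.
Citrulline is present, so MibU is inactive.
Tagatose is present, so VorB is inactive.
Required activator MibU is absent, so *yilV* is not transcribed.
→ *yilV* is OFF.
1 of the 3 genes is transcribed.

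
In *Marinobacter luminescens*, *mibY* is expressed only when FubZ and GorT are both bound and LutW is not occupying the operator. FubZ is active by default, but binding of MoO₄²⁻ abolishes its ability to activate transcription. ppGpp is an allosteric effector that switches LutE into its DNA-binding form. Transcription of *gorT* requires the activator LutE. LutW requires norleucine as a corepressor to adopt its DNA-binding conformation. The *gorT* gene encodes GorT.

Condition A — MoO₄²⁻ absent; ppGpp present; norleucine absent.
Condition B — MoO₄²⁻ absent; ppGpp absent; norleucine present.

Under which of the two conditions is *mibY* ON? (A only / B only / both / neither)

Condition A:
MoO₄²⁻ is absent, so FubZ is active.
ppGpp is present, so LutE is active.
No repressor is bound and LutE is active, so *gorT* is transcribed.
So GorT is produced and active.
Norleucine is absent, so LutW is inactive.
No repressor is bound and FubZ and GorT are active, so *mibY* is transcribed.
→ *mibY* is ON in A.
Condition B:
MoO₄²⁻ is absent, so FubZ is active.
ppGpp is absent, so LutE is inactive.
Required activator LutE is absent, so *gorT* is not transcribed.
So GorT is not produced.
Norleucine is present, so LutW is active.
With repressor LutW bound, *mibY* is not transcribed.
→ *mibY* is OFF in B.

A only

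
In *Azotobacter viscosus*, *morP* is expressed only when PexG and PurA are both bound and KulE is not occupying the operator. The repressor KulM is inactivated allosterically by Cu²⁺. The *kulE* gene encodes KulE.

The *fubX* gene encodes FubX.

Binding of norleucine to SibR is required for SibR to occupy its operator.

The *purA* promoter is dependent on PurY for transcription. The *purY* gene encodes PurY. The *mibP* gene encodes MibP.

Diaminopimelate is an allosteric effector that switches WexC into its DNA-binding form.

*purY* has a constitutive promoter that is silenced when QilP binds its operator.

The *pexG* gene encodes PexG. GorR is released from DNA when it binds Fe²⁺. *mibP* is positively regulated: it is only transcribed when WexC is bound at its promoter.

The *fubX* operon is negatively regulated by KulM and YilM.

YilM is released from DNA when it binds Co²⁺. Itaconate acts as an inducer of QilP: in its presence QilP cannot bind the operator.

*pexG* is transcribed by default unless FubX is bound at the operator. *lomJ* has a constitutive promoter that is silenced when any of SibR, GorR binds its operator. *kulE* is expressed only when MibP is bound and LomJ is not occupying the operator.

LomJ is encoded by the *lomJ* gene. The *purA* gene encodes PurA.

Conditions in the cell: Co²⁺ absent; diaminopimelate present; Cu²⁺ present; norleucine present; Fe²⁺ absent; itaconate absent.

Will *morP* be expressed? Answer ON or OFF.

OFF

Diaminopimelate is present, so WexC is active.
No repressor is bound and WexC is active, so *mibP* is transcribed.
So MibP is produced and active.
Norleucine is present, so SibR is active.
Fe²⁺ is absent, so GorR is active.
With repressor SibR bound, *lomJ* is not transcribed.
So LomJ is not produced.
No repressor is bound and MibP is active, so *kulE* is transcribed.
So KulE is produced and active.
Cu²⁺ is present, so KulM is inactive.
Co²⁺ is absent, so YilM is active.
With repressor YilM bound, *fubX* is not transcribed.
So FubX is not produced.
With no repressor bound, *pexG* is transcribed.
So PexG is produced and active.
Itaconate is absent, so QilP is active.
With repressor QilP bound, *purY* is not transcribed.
So PurY is not produced.
Required activator PurY is absent, so *purA* is not transcribed.
So PurA is not produced.
With repressor KulE bound, *morP* is not transcribed.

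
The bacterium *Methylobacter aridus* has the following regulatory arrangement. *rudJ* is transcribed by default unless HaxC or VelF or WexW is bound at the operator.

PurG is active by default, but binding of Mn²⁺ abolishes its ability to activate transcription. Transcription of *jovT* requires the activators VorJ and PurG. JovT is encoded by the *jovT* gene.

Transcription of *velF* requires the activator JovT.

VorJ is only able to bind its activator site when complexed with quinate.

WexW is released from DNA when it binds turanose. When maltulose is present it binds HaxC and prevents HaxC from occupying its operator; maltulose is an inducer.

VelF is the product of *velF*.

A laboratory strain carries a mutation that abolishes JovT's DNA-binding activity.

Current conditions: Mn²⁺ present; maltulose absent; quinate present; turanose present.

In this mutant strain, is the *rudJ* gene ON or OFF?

Maltulose is absent, so HaxC is active.
JovT is non-functional in this strain, so it has no effect.
Required activator JovT is absent, so *velF* is not transcribed.
So VelF is not produced.
Turanose is present, so WexW is inactive.
With repressor HaxC bound, *rudJ* is not transcribed.

OFF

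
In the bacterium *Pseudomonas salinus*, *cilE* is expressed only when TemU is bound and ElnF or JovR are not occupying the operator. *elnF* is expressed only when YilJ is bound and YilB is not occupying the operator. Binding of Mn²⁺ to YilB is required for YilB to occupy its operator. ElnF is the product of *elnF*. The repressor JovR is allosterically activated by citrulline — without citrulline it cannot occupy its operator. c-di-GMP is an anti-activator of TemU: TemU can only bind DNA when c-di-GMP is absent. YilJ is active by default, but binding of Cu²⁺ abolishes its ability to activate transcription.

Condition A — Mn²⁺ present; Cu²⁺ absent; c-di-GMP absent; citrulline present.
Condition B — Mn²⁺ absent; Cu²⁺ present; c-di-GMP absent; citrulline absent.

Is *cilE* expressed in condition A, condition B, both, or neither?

B only

Condition A:
Mn²⁺ is present, so YilB is active.
Cu²⁺ is absent, so YilJ is active.
With repressor YilB bound, *elnF* is not transcribed.
So ElnF is not produced.
c-di-GMP is absent, so TemU is active.
Citrulline is present, so JovR is active.
With repressor JovR bound, *cilE* is not transcribed.
→ *cilE* is OFF in A.
Condition B:
Mn²⁺ is absent, so YilB is inactive.
Cu²⁺ is present, so YilJ is inactive.
Required activator YilJ is absent, so *elnF* is not transcribed.
So ElnF is not produced.
c-di-GMP is absent, so TemU is active.
Citrulline is absent, so JovR is inactive.
No repressor is bound and TemU is active, so *cilE* is transcribed.
→ *cilE* is ON in B.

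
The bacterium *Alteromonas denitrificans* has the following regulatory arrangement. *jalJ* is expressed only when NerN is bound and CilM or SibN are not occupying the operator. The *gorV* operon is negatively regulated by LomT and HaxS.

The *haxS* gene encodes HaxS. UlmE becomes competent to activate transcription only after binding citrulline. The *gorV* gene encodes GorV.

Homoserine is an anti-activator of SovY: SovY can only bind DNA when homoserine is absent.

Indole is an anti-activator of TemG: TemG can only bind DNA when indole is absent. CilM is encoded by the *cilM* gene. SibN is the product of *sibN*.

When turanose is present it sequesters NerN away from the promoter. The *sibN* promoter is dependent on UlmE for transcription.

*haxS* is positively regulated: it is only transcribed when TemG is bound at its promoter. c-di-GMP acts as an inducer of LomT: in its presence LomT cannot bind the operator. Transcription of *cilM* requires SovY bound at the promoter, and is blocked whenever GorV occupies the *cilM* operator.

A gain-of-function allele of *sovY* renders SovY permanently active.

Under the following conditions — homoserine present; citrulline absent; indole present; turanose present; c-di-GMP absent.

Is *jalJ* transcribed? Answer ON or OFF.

SovY is constitutively active in this strain.
c-di-GMP is absent, so LomT is active.
Indole is present, so TemG is inactive.
Required activator TemG is absent, so *haxS* is not transcribed.
So HaxS is not produced.
With repressor LomT bound, *gorV* is not transcribed.
So GorV is not produced.
No repressor is bound and SovY is active, so *cilM* is transcribed.
So CilM is produced and active.
Turanose is present, so NerN is inactive.
Citrulline is absent, so UlmE is inactive.
Required activator UlmE is absent, so *sibN* is not transcribed.
So SibN is not produced.
With repressor CilM bound, *jalJ* is not transcribed.

OFF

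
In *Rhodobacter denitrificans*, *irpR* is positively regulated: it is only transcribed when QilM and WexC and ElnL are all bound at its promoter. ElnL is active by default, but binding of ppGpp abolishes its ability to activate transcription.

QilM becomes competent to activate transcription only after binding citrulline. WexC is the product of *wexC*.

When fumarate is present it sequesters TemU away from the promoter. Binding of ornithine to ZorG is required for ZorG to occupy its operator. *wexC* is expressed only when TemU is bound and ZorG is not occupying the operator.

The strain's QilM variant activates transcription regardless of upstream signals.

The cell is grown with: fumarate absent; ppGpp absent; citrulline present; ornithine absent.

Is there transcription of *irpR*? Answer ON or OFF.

QilM is constitutively active in this strain.
Ornithine is absent, so ZorG is inactive.
Fumarate is absent, so TemU is active.
No repressor is bound and TemU is active, so *wexC* is transcribed.
So WexC is produced and active.
ppGpp is absent, so ElnL is active.
No repressor is bound and QilM and WexC and ElnL are active, so *irpR* is transcribed.

ON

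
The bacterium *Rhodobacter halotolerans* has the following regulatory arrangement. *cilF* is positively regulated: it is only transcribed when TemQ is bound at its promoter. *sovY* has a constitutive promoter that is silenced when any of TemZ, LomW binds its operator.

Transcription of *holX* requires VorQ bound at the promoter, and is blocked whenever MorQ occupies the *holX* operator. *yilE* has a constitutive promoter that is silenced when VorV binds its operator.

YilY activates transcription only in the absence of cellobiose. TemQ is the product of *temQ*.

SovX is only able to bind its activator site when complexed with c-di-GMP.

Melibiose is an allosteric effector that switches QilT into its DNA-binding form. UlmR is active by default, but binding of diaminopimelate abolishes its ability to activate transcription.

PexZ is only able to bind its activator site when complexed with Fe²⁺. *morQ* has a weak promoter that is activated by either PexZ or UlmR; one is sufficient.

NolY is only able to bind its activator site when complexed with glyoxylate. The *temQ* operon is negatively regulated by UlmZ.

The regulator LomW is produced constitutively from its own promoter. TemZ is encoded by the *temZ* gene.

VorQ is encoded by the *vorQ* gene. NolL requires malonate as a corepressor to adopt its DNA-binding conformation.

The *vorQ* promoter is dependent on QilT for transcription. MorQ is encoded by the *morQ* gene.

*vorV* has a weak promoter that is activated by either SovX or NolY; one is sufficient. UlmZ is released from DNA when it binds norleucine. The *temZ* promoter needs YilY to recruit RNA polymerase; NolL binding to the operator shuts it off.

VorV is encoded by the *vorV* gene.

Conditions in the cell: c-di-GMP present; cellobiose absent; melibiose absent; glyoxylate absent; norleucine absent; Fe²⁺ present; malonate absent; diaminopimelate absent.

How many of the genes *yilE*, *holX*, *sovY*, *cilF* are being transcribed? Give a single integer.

c-di-GMP is present, so SovX is active.
Glyoxylate is absent, so NolY is inactive.
Activator SovX is present, so *vorV* is transcribed.
So VorV is produced and active.
With repressor VorV bound, *yilE* is not transcribed.
→ *yilE* is OFF.
Fe²⁺ is present, so PexZ is active.
Diaminopimelate is absent, so UlmR is active.
Activator PexZ is present, so *morQ* is transcribed.
So MorQ is produced and active.
Melibiose is absent, so QilT is inactive.
Required activator QilT is absent, so *vorQ* is not transcribed.
So VorQ is not produced.
With repressor MorQ bound, *holX* is not transcribed.
→ *holX* is OFF.
Malonate is absent, so NolL is inactive.
Cellobiose is absent, so YilY is active.
No repressor is bound and YilY is active, so *temZ* is transcribed.
So TemZ is produced and active.
LomW is produced constitutively and is active.
With repressor TemZ bound, *sovY* is not transcribed.
→ *sovY* is OFF.
Norleucine is absent, so UlmZ is active.
With repressor UlmZ bound, *temQ* is not transcribed.
So TemQ is not produced.
Required activator TemQ is absent, so *cilF* is not transcribed.
→ *cilF* is OFF.
0 of the 4 genes are transcribed.

0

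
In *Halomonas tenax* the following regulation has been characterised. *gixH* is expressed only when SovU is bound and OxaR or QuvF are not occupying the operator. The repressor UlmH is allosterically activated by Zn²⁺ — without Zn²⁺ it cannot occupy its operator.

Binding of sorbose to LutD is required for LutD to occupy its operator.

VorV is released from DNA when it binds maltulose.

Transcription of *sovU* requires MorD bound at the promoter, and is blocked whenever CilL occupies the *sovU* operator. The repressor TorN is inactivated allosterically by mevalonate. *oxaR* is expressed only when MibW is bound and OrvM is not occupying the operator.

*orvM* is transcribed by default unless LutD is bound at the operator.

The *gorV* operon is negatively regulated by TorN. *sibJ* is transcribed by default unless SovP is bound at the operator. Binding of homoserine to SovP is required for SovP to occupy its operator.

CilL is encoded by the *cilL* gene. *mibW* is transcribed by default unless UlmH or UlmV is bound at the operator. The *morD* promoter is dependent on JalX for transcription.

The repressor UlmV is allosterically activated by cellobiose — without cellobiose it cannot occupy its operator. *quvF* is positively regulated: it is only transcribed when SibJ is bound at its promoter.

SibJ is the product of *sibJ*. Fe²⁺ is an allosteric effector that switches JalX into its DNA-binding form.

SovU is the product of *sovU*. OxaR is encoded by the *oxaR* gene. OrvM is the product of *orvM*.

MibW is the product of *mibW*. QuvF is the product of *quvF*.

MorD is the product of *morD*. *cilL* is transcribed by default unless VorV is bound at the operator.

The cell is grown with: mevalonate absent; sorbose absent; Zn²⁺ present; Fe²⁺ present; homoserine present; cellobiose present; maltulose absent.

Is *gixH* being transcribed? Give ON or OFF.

Zn²⁺ is present, so UlmH is active.
Cellobiose is present, so UlmV is active.
With repressor UlmH bound, *mibW* is not transcribed.
So MibW is not produced.
Sorbose is absent, so LutD is inactive.
With no repressor bound, *orvM* is transcribed.
So OrvM is produced and active.
With repressor OrvM bound, *oxaR* is not transcribed.
So OxaR is not produced.
Fe²⁺ is present, so JalX is active.
No repressor is bound and JalX is active, so *morD* is transcribed.
So MorD is produced and active.
Maltulose is absent, so VorV is active.
With repressor VorV bound, *cilL* is not transcribed.
So CilL is not produced.
No repressor is bound and MorD is active, so *sovU* is transcribed.
So SovU is produced and active.
Homoserine is present, so SovP is active.
With repressor SovP bound, *sibJ* is not transcribed.
So SibJ is not produced.
Required activator SibJ is absent, so *quvF* is not transcribed.
So QuvF is not produced.
No repressor is bound and SovU is active, so *gixH* is transcribed.

ON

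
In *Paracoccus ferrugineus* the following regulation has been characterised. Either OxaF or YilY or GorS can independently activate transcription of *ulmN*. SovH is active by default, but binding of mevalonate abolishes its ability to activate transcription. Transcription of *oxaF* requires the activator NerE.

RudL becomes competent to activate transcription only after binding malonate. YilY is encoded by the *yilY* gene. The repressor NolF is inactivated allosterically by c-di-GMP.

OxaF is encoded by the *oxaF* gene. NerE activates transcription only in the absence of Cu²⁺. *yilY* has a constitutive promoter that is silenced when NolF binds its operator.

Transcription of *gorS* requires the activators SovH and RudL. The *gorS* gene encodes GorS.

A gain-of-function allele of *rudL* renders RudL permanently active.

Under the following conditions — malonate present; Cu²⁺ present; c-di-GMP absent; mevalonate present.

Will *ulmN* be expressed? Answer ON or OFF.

Cu²⁺ is present, so NerE is inactive.
Required activator NerE is absent, so *oxaF* is not transcribed.
So OxaF is not produced.
c-di-GMP is absent, so NolF is active.
With repressor NolF bound, *yilY* is not transcribed.
So YilY is not produced.
Mevalonate is present, so SovH is inactive.
RudL is constitutively active in this strain.
Required activator SovH is absent, so *gorS* is not transcribed.
So GorS is not produced.
No activator is available at the *ulmN* promoter, so *ulmN* is not transcribed.

OFF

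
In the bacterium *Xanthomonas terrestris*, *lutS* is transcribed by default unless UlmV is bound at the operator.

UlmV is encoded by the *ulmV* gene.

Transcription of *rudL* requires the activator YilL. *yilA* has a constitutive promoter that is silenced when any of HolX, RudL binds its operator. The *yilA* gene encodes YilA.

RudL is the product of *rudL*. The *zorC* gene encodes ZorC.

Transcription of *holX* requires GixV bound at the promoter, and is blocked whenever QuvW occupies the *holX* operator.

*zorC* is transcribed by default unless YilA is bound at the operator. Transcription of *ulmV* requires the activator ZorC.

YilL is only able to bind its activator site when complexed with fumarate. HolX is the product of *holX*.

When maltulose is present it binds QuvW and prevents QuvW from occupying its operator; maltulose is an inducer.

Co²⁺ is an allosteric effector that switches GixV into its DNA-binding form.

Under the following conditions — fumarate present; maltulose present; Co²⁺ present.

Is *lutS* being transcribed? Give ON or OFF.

Co²⁺ is present, so GixV is active.
Maltulose is present, so QuvW is inactive.
No repressor is bound and GixV is active, so *holX* is transcribed.
So HolX is produced and active.
Fumarate is present, so YilL is active.
No repressor is bound and YilL is active, so *rudL* is transcribed.
So RudL is produced and active.
With repressor HolX bound, *yilA* is not transcribed.
So YilA is not produced.
With no repressor bound, *zorC* is transcribed.
So ZorC is produced and active.
No repressor is bound and ZorC is active, so *ulmV* is transcribed.
So UlmV is produced and active.
With repressor UlmV bound, *lutS* is not transcribed.

OFF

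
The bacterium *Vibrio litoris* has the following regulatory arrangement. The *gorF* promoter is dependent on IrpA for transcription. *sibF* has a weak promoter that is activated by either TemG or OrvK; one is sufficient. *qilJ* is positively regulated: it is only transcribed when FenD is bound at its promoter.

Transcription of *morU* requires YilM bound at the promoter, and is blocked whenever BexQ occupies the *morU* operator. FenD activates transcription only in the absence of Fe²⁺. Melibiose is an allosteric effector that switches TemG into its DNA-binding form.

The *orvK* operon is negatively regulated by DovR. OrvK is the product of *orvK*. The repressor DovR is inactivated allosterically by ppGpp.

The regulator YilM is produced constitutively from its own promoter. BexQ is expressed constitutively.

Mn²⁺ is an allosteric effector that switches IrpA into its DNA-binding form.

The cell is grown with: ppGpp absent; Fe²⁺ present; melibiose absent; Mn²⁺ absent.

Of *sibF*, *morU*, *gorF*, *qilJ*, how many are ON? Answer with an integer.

Melibiose is absent, so TemG is inactive.
ppGpp is absent, so DovR is active.
With repressor DovR bound, *orvK* is not transcribed.
So OrvK is not produced.
No activator is available at the *sibF* promoter, so *sibF* is not transcribed.
→ *sibF* is OFF.
YilM is produced constitutively and is active.
BexQ is produced constitutively and is active.
With repressor BexQ bound, *morU* is not transcribed.
→ *morU* is OFF.
Mn²⁺ is absent, so IrpA is inactive.
Required activator IrpA is absent, so *gorF* is not transcribed.
→ *gorF* is OFF.
Fe²⁺ is present, so FenD is inactive.
Required activator FenD is absent, so *qilJ* is not transcribed.
→ *qilJ* is OFF.
0 of the 4 genes are transcribed.

0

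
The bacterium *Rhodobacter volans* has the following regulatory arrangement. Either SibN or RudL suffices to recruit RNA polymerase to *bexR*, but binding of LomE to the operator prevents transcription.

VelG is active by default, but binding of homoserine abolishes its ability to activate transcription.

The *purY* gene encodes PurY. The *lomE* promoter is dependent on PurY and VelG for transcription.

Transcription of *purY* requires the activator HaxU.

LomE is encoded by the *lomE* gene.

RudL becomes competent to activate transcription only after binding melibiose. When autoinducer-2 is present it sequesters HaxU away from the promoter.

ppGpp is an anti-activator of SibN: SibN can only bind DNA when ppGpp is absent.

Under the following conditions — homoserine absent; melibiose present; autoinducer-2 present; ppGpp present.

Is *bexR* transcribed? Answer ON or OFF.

ON

Autoinducer-2 is present, so HaxU is inactive.
Required activator HaxU is absent, so *purY* is not transcribed.
So PurY is not produced.
Homoserine is absent, so VelG is active.
Required activator PurY is absent, so *lomE* is not transcribed.
So LomE is not produced.
ppGpp is present, so SibN is inactive.
Melibiose is present, so RudL is active.
Activator RudL is present, so *bexR* is transcribed.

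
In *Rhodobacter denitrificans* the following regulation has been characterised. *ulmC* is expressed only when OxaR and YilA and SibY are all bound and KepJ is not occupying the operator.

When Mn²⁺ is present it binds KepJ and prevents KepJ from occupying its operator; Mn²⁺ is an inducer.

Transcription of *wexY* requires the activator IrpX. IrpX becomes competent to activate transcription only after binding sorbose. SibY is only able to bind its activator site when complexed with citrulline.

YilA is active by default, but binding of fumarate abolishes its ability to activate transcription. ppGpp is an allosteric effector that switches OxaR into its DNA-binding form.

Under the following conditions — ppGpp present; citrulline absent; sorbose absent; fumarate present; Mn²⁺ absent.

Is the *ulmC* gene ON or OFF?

Mn²⁺ is absent, so KepJ is active.
ppGpp is present, so OxaR is active.
Fumarate is present, so YilA is inactive.
Citrulline is absent, so SibY is inactive.
With repressor KepJ bound, *ulmC* is not transcribed.

OFF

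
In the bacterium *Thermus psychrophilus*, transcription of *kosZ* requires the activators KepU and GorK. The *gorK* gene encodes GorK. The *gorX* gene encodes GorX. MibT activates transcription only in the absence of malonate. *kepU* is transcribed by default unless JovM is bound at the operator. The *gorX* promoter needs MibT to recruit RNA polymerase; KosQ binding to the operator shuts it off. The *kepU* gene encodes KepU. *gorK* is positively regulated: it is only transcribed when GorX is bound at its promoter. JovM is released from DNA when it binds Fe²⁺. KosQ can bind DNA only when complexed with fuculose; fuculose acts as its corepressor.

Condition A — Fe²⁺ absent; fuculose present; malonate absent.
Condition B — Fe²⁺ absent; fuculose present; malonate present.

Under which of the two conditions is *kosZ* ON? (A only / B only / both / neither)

neither

Condition A:
Fe²⁺ is absent, so JovM is active.
With repressor JovM bound, *kepU* is not transcribed.
So KepU is not produced.
Fuculose is present, so KosQ is active.
Malonate is absent, so MibT is active.
With repressor KosQ bound, *gorX* is not transcribed.
So GorX is not produced.
Required activator GorX is absent, so *gorK* is not transcribed.
So GorK is not produced.
Required activator KepU is absent, so *kosZ* is not transcribed.
→ *kosZ* is OFF in A.
Condition B:
Fe²⁺ is absent, so JovM is active.
With repressor JovM bound, *kepU* is not transcribed.
So KepU is not produced.
Fuculose is present, so KosQ is active.
Malonate is present, so MibT is inactive.
With repressor KosQ bound, *gorX* is not transcribed.
So GorX is not produced.
Required activator GorX is absent, so *gorK* is not transcribed.
So GorK is not produced.
Required activator KepU is absent, so *kosZ* is not transcribed.
→ *kosZ* is OFF in B.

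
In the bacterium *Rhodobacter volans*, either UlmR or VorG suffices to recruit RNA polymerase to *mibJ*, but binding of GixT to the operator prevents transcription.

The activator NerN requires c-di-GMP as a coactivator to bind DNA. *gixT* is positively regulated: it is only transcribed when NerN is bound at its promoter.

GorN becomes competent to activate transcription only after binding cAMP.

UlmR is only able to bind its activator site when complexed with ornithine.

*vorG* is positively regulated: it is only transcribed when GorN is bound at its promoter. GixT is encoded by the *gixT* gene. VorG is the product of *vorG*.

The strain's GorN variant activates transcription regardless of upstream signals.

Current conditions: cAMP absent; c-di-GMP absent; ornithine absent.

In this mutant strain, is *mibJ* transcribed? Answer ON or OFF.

c-di-GMP is absent, so NerN is inactive.
Required activator NerN is absent, so *gixT* is not transcribed.
So GixT is not produced.
Ornithine is absent, so UlmR is inactive.
GorN is constitutively active in this strain.
No repressor is bound and GorN is active, so *vorG* is transcribed.
So VorG is produced and active.
Activator VorG is present, so *mibJ* is transcribed.

ON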